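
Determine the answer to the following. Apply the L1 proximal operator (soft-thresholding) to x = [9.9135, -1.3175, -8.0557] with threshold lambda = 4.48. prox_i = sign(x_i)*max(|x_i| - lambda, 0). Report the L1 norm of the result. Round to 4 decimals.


Soft-thresholding with lambda = 4.48:
prox(9.9135) = sign(9.9135)*max(|9.9135| - 4.48, 0) = 5.4335
prox(-1.3175) = sign(-1.3175)*max(|-1.3175| - 4.48, 0) = 0.0
prox(-8.0557) = sign(-8.0557)*max(|-8.0557| - 4.48, 0) = -3.5757
prox(x) = [5.4335, 0.0, -3.5757]
||prox(x)||_1 = 5.4335 + 0.0 + 3.5757 = 9.0092


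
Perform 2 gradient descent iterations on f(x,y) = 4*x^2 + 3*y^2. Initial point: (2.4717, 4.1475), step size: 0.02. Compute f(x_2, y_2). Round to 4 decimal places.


Gradient descent on f(x,y) = 4*x^2 + 3*y^2.
Starting point: (2.4717, 4.1475), alpha = 0.02
Step 1: grad_x = 2*4*2.4717 = 19.7736, grad_y = 2*3*4.1475 = 24.885
  x_1 = 2.4717 - 0.02*19.7736 = 2.0762
  y_1 = 4.1475 - 0.02*24.885 = 3.6498
Step 2: grad_x = 2*4*2.0762 = 16.6098, grad_y = 2*3*3.6498 = 21.8988
  x_2 = 2.0762 - 0.02*16.6098 = 1.744
  y_2 = 3.6498 - 0.02*21.8988 = 3.2118
f(1.744, 3.2118) = 4*1.744^2 + 3*3.2118^2 = 43.114


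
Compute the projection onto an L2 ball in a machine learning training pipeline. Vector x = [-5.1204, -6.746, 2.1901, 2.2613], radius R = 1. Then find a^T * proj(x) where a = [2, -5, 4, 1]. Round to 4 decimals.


Step 1: Compute ||x|| (intermediates to 6 decimals).
||x|| = sqrt((-5.1204)^2 + (-6.746)^2 + 2.1901^2 + 2.2613^2) = 9.035321
Step 2: Project.
Since ||x|| > R, scale = R/||x|| = 1/9.035321 = 0.110677, proj(x) = scale * x
proj(x) = [-0.566711, -0.746627, 0.242394, 0.250274]
Step 3: Dot product.
a^T * proj(x) = 2*(-0.566711) - 5*(-0.746627) + 4*0.242394 + 1*0.250274 = 3.8196


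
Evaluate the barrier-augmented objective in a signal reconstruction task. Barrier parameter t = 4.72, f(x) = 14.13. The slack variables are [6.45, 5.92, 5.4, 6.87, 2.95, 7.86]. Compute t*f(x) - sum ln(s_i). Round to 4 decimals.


Step 1: Compute log-barrier.
ln values: [1.8641, 1.7783, 1.6864, 1.9272, 1.0818, 2.0618]
phi = -(1.8641 + 1.7783 + 1.6864 + 1.9272 + 1.0818 + 2.0618) = -10.3996
Step 2: Compute augmented objective.
t*f(x) = 4.72*14.13 = 66.6936
Total = 66.6936 - 10.3996 = 56.294


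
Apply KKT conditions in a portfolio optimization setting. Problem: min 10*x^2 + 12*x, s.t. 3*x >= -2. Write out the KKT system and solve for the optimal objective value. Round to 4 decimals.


Step 1: Try lambda = 0 (constraint inactive).
Stationarity: 2*10*x + 12 = 0
x* = -12/(2*10) = -0.6
Check constraint: 3*-0.6 = -1.8 >= -2 -- satisfied.
Step 2: Compute optimal value.
f(x*) = 10*(-0.6)^2 + 12*(-0.6) = -3.6


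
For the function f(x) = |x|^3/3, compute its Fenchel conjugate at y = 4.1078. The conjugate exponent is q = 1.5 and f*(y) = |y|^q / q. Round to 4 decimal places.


The conjugate exponent q satisfies 1/p + 1/q = 1.
p = 3, so q = 3/(3 - 1) = 1.5
|y|^q = 4.1078^1.5 = 8.3256
f*(4.1078) = 8.3256 / 1.5 = 5.5504


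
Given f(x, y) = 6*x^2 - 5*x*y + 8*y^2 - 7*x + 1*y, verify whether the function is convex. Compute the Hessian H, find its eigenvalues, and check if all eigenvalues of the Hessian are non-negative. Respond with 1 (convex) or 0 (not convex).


The Hessian of f(x,y) = 6*x^2 - 5*x*y + 8*y^2 - 7*x + 1*y is:
H = [[12, -5], [-5, 16]]
Trace = 12 + 16 = 28
Determinant = 12*16 - (-5)^2 = 167
Discriminant = (28)^2 - 4*167 = 116.0
Eigenvalues: lambda_1 = 8.6148, lambda_2 = 19.3852
The function is convex.

1


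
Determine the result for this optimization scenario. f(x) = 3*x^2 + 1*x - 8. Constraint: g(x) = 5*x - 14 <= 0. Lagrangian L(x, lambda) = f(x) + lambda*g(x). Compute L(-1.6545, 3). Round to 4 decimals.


Step 1: Evaluate f(x).
f(-1.6545) = 3*(-1.6545)^2 + 1*(-1.6545) - 8 = -1.4424
Step 2: Evaluate g(x).
g(-1.6545) = 5*-1.6545 - 14 = -22.2725
Step 3: Compute Lagrangian.
L = -1.4424 + 3*-22.2725 = -68.2599


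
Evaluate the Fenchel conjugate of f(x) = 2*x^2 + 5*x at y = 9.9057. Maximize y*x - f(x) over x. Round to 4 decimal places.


f*(y) = sup_x {y*x - a*x^2 - b*x} = sup_x {(y-b)*x - a*x^2}
FOC: (y - b) - 2a*x = 0 => x* = (y - b)/(2a)
x* = (9.9057 - 5)/(2*2) = 1.2264
f*(9.9057) = (y-b)^2/(4a) = (9.9057 - 5)^2/(4*2)
= 24.0659/8 = 3.0082


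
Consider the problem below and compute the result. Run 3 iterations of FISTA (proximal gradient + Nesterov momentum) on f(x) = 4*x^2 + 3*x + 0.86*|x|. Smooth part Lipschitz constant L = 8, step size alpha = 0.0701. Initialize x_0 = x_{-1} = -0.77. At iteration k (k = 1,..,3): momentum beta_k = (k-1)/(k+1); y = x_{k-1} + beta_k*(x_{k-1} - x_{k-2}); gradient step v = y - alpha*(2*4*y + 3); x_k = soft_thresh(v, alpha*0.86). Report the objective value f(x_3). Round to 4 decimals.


FISTA on f(x) = 4*x^2 + 3*x + 0.86*|x|
L = 8, alpha = 0.0701
Iteration 1: beta = 0.0, y = -0.77 + 0.0*(-0.77 + 0.77) = -0.77
  grad(y) = -3.16, v = y - alpha*grad = -0.5485
  prox(v) = soft_thresh(-0.5485, 0.0603) = -0.4882
Iteration 2: beta = 0.3333, y = -0.4882 + 0.3333*(-0.4882 + 0.77) = -0.3943
  grad(y) = -0.1541, v = y - alpha*grad = -0.3835
  prox(v) = soft_thresh(-0.3835, 0.0603) = -0.3232
Iteration 3: beta = 0.5, y = -0.3232 + 0.5*(-0.3232 + 0.4882) = -0.2407
  grad(y) = 1.0747, v = y - alpha*grad = -0.316
  prox(v) = soft_thresh(-0.316, 0.0603) = -0.2557
f(x_3) = 4*(-0.2557)^2 + 3*(-0.2557) + 0.86*|-0.2557| = -0.2857


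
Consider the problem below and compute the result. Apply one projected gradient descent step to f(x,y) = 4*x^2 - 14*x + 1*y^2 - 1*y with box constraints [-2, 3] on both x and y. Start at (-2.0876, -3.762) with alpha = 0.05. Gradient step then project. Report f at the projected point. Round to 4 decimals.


Step 1: Compute gradient at (-2.0876, -3.762).
grad_x = 2*4*-2.0876 - 14 = -30.7008
grad_y = 2*1*-3.762 - 1 = -8.524
Step 2: Gradient step.
x_raw = -2.0876 - 0.05*-30.7008 = -0.5526
y_raw = -3.762 - 0.05*-8.524 = -3.3358
Step 3: Project onto [-2, 3].
x_proj = clip(-0.5526) = -0.5526
y_proj = clip(-3.3358) = -2.0
Step 4: Evaluate f.
f(-0.5526, -2.0) = 14.9571


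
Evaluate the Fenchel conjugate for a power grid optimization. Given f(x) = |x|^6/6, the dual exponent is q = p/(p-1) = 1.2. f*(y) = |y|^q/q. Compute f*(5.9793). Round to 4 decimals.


The conjugate exponent q satisfies 1/p + 1/q = 1.
p = 6, so q = 6/(6 - 1) = 1.2
|y|^q = 5.9793^1.2 = 8.5503
f*(5.9793) = 8.5503 / 1.2 = 7.1252


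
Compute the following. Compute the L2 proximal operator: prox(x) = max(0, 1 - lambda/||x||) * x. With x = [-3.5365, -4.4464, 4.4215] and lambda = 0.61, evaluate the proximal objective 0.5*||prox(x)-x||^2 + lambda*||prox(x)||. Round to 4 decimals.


Step 1: Compute ||x||.
||x|| = 7.1991
Step 2: Compute scaling factor.
scale = max(0, 1 - 0.61/7.1991) = 0.9153
Step 3: prox(x) = [-3.2368, -4.0696, 4.0469]
||prox(x)|| = 6.5891
Step 4: Proximal objective.
0.5*||prox-x||^2 = 0.1861
lambda*||prox|| = 4.0194
Total = 4.2054


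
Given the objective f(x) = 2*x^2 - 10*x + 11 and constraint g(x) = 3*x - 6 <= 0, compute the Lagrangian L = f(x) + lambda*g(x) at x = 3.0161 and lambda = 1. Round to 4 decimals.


Step 1: Evaluate f(x).
f(3.0161) = 2*3.0161^2 - 10*3.0161 + 11 = -0.9673
Step 2: Evaluate g(x).
g(3.0161) = 3*3.0161 - 6 = 3.0483
Step 3: Compute Lagrangian.
L = -0.9673 + 1*3.0483 = 2.081


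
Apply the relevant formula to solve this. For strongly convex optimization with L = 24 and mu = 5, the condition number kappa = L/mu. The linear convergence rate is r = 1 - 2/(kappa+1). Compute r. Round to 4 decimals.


Step 1: Compute the condition number.
kappa = L/mu = 24/5 = 4.8
Step 2: Compute the convergence rate.
r = 1 - 2/(kappa + 1) = 1 - 2*mu/(L + mu) = (L - mu)/(L + mu) = 19/29 = 0.6552


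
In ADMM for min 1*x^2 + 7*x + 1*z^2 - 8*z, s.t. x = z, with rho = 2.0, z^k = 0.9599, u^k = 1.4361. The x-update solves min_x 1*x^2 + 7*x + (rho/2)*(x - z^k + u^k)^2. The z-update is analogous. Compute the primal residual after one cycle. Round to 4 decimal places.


ADMM iteration with rho = 2.0, z^k = 0.9599, u^k = 1.4361
Step 1: x-update.
Minimize 1*x^2 + 7*x + (2.0/2)*(x - 0.9599 + 1.4361)^2
FOC: (2*1 + 2.0)*x = -7 + 2.0*(0.9599 - 1.4361)
x^{k+1} = -1.9881
Step 2: z-update.
Minimize 1*z^2 - 8*z + (2.0/2)*(-1.9881 - z + 1.4361)^2
FOC: (2*1 + 2.0)*z = 8 + 2.0*(-1.9881 + 1.4361)
z^{k+1} = 1.724
Step 3: u-update.
u^{k+1} = 1.4361 - 1.9881 - 1.724 = -2.276
Step 4: Primal residual = |-1.9881 - 1.724| = 3.7121


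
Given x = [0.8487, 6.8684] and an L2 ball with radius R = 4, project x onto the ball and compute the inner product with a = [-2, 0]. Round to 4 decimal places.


Step 1: Compute ||x|| (intermediates to 6 decimals).
||x|| = sqrt(0.8487^2 + 6.8684^2) = 6.920637
Step 2: Project.
Since ||x|| > R, scale = R/||x|| = 4/6.920637 = 0.577981, proj(x) = scale * x
proj(x) = [0.490532, 3.969805]
Step 3: Dot product.
a^T * proj(x) = -2*0.490532 + 0*3.969805 = -0.9811


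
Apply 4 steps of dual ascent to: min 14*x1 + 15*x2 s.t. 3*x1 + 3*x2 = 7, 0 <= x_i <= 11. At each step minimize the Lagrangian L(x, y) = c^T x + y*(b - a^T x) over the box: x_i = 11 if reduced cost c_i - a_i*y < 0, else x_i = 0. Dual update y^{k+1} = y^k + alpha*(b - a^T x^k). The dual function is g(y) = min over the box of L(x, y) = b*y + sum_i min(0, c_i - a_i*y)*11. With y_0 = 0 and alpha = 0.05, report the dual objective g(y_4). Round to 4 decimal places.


Dual ascent for LP: min 14*x1 + 15*x2, 3*x1 + 3*x2 = 7, 0 <= x_i <= 11
Step 1: y^k = 0.0, reduced costs: (14.0, 15.0)
  x^k = (0.0, 0.0), subgradient = b - a^T x = 7.0
  y^{k+1} = 0.0 + 0.05*7.0 = 0.35
Step 2: y^k = 0.35, reduced costs: (12.95, 13.95)
  x^k = (0.0, 0.0), subgradient = b - a^T x = 7.0
  y^{k+1} = 0.35 + 0.05*7.0 = 0.7
Step 3: y^k = 0.7, reduced costs: (11.9, 12.9)
  x^k = (0.0, 0.0), subgradient = b - a^T x = 7.0
  y^{k+1} = 0.7 + 0.05*7.0 = 1.05
Step 4: y^k = 1.05, reduced costs: (10.85, 11.85)
  x^k = (0.0, 0.0), subgradient = b - a^T x = 7.0
  y^{k+1} = 1.05 + 0.05*7.0 = 1.4
Dual objective at y_4 = 1.4: reduced costs (9.8, 10.8), box minimizer x = (0.0, 0.0)
g(y_4) = b*y + (c1 - a1*y)*x1 + (c2 - a2*y)*x2 = 7*1.4 + 9.8*0.0 + 10.8*0.0 = 9.8 + 0.0 + 0.0 = 9.8


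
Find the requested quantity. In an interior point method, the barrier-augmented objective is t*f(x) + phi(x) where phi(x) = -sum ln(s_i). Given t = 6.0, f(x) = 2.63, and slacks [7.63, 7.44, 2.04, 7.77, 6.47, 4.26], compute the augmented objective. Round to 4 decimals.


Step 1: Compute log-barrier.
ln values: [2.0321, 2.0069, 0.7129, 2.0503, 1.8672, 1.4493]
phi = -(2.0321 + 2.0069 + 0.7129 + 2.0503 + 1.8672 + 1.4493) = -10.1186
Step 2: Compute augmented objective.
t*f(x) = 6.0*2.63 = 15.78
Total = 15.78 - 10.1186 = 5.6614


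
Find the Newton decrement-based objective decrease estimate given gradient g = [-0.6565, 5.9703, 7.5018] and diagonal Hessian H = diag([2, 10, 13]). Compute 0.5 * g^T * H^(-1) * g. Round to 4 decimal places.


Step 1: H is diagonal, so H^(-1) * g = [-0.3283, 0.597, 0.5771].
Step 2: g^T H^(-1) g = sum_i g_i^2 / H_ii
  = (-0.6565)^2/2 + (5.9703)^2/10 + (7.5018)^2/13
  = 0.2155 + 3.5644 + 4.329 = 8.1089
Step 3: Objective decrease = 0.5 * g^T H^(-1) g = 4.0545


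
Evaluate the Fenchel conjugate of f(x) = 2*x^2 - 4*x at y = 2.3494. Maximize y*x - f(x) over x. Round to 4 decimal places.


f*(y) = sup_x {y*x - a*x^2 - b*x} = sup_x {(y-b)*x - a*x^2}
FOC: (y - b) - 2a*x = 0 => x* = (y - b)/(2a)
x* = (2.3494 + 4)/(2*2) = 1.5874
f*(2.3494) = (y-b)^2/(4a) = (2.3494 + 4)^2/(4*2)
= 40.3149/8 = 5.0394


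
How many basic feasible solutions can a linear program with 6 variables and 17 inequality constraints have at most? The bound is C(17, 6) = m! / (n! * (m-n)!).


Each vertex corresponds to some choice of n active constraints out of m, so the number of vertices is at most C(m, n) = m! / (n!(m-n)!).
m = 17, n = 6
Numerator: 17 * 16 * 15 * 14 * 13 * 12
Denominator: 6! = 720
C(17, 6) = 12376


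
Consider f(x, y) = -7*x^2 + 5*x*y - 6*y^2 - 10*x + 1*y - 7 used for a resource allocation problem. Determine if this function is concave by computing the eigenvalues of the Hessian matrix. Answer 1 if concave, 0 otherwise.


The Hessian of f(x,y) = -7*x^2 + 5*x*y - 6*y^2 - 10*x + 1*y - 7 is:
H = [[-14, 5], [5, -12]]
Trace = -14 - 12 = -26
Determinant = -14*-12 - (5)^2 = 143
Discriminant = (-26)^2 - 4*143 = 104.0
Eigenvalues: lambda_1 = -18.099, lambda_2 = -7.901
The function is concave.

1


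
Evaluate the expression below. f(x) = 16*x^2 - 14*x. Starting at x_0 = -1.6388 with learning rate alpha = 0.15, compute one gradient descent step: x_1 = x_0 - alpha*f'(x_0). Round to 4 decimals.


We compute the gradient at x_0 and apply the update.
f'(x) = 32*x - 14
f'(-1.6388) = 32*-1.6388 - 14 = -66.4416
x_1 = -1.6388 - 0.15*-66.4416 = 8.3274


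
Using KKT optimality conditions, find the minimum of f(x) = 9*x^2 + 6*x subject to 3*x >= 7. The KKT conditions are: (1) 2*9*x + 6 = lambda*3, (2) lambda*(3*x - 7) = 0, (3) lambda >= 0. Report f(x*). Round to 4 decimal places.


Step 1: Try lambda = 0 (constraint inactive).
x_unc = -6/(2*9) = -0.3333
Check: 3*-0.3333 = -0.9999 < 7 -- violated!
Step 2: Constraint must be active: 3*x = 7
x* = 7/3 = 2.3333 (rounded; the exact value 7/3 is used below)
lambda = (2*9*(7/3) + 6)/3 = 16.0
Step 3: Compute optimal value.
f(x*) = 9*(7/3)^2 + 6*(7/3) = 63.0


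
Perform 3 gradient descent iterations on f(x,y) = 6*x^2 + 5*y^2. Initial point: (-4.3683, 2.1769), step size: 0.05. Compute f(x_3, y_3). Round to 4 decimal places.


Gradient descent on f(x,y) = 6*x^2 + 5*y^2.
Starting point: (-4.3683, 2.1769), alpha = 0.05
Step 1: grad_x = 2*6*-4.3683 = -52.4196, grad_y = 2*5*2.1769 = 21.769
  x_1 = -4.3683 - 0.05*-52.4196 = -1.7473
  y_1 = 2.1769 - 0.05*21.769 = 1.0885
Step 2: grad_x = 2*6*-1.7473 = -20.9678, grad_y = 2*5*1.0885 = 10.8845
  x_2 = -1.7473 - 0.05*-20.9678 = -0.6989
  y_2 = 1.0885 - 0.05*10.8845 = 0.5442
Step 3: grad_x = 2*6*-0.6989 = -8.3871, grad_y = 2*5*0.5442 = 5.4423
  x_3 = -0.6989 - 0.05*-8.3871 = -0.2796
  y_3 = 0.5442 - 0.05*5.4423 = 0.2721
f(-0.2796, 0.2721) = 6*(-0.2796)^2 + 5*0.2721^2 = 0.8392


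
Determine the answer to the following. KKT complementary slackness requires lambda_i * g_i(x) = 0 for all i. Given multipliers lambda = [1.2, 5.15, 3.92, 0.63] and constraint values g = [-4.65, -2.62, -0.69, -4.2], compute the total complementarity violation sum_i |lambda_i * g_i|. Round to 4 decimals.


KKT complementary slackness check:
lambda_1 * g_1 = 1.2 * -4.65 = -5.58
lambda_2 * g_2 = 5.15 * -2.62 = -13.493
lambda_3 * g_3 = 3.92 * -0.69 = -2.7048
lambda_4 * g_4 = 0.63 * -4.2 = -2.646
Total violation = 5.58 + 13.493 + 2.7048 + 2.646 = 24.4238


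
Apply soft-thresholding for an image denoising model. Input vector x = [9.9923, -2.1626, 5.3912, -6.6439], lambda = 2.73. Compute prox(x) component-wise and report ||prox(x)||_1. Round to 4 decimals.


Soft-thresholding with lambda = 2.73:
prox(9.9923) = sign(9.9923)*max(|9.9923| - 2.73, 0) = 7.2623
prox(-2.1626) = sign(-2.1626)*max(|-2.1626| - 2.73, 0) = 0.0
prox(5.3912) = sign(5.3912)*max(|5.3912| - 2.73, 0) = 2.6612
prox(-6.6439) = sign(-6.6439)*max(|-6.6439| - 2.73, 0) = -3.9139
prox(x) = [7.2623, 0.0, 2.6612, -3.9139]
||prox(x)||_1 = 7.2623 + 0.0 + 2.6612 + 3.9139 = 13.8374


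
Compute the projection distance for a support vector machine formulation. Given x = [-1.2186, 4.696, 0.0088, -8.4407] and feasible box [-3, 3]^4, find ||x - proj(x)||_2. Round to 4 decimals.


Project each component onto [-3, 3].
clip(-1.2186) = -1.2186, clip(4.696) = 3.0, clip(0.0088) = 0.0088, clip(-8.4407) = -3.0
Projection = [-1.2186, 3.0, 0.0088, -3.0]
Squared diffs: [0.0, 2.8764, 0.0, 29.6012]
Distance = sqrt(32.4776) = 5.6989


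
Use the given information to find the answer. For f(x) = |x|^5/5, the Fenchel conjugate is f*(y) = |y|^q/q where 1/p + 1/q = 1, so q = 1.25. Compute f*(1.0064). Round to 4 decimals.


The conjugate exponent q satisfies 1/p + 1/q = 1.
p = 5, so q = 5/(5 - 1) = 1.25
|y|^q = 1.0064^1.25 = 1.008
f*(1.0064) = 1.008 / 1.25 = 0.8064


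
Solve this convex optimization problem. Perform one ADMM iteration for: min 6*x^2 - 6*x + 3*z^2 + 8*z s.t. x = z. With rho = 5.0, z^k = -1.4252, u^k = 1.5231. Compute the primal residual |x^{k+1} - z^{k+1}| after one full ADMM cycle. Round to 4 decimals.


ADMM iteration with rho = 5.0, z^k = -1.4252, u^k = 1.5231
Step 1: x-update.
Minimize 6*x^2 - 6*x + (5.0/2)*(x + 1.4252 + 1.5231)^2
FOC: (2*6 + 5.0)*x = 6 + 5.0*(-1.4252 - 1.5231)
x^{k+1} = -0.5142
Step 2: z-update.
Minimize 3*z^2 + 8*z + (5.0/2)*(-0.5142 - z + 1.5231)^2
FOC: (2*3 + 5.0)*z = -8 + 5.0*(-0.5142 + 1.5231)
z^{k+1} = -0.2687
Step 3: u-update.
u^{k+1} = 1.5231 - 0.5142 + 0.2687 = 1.2776
Step 4: Primal residual = |-0.5142 + 0.2687| = 0.2455


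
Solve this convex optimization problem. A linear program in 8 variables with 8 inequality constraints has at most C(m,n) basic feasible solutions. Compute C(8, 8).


Each vertex corresponds to some choice of n active constraints out of m, so the number of vertices is at most C(m, n) = m! / (n!(m-n)!).
m = 8, n = 8
Numerator: 8 * 7 * 6 * 5 * 4 * 3 * 2 * 1
Denominator: 8! = 40320
C(8, 8) = 1


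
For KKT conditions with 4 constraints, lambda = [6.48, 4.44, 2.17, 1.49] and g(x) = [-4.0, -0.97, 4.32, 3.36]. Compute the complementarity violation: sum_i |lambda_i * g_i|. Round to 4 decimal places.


KKT complementary slackness check:
lambda_1 * g_1 = 6.48 * -4.0 = -25.92
lambda_2 * g_2 = 4.44 * -0.97 = -4.3068
lambda_3 * g_3 = 2.17 * 4.32 = 9.3744
lambda_4 * g_4 = 1.49 * 3.36 = 5.0064
Total violation = 25.92 + 4.3068 + 9.3744 + 5.0064 = 44.6076


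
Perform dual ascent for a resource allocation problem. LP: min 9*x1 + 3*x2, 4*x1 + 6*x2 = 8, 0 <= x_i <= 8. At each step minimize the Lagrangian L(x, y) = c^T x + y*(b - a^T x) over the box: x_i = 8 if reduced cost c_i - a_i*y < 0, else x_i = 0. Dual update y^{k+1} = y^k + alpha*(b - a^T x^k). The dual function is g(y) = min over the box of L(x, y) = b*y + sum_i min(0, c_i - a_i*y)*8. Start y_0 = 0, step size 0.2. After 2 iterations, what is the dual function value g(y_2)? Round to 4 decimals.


Dual ascent for LP: min 9*x1 + 3*x2, 4*x1 + 6*x2 = 8, 0 <= x_i <= 8
Step 1: y^k = 0.0, reduced costs: (9.0, 3.0)
  x^k = (0.0, 0.0), subgradient = b - a^T x = 8.0
  y^{k+1} = 0.0 + 0.2*8.0 = 1.6
Step 2: y^k = 1.6, reduced costs: (2.6, -6.6)
  x^k = (0.0, 8.0), subgradient = b - a^T x = -40.0
  y^{k+1} = 1.6 + 0.2*-40.0 = -6.4
Dual objective at y_2 = -6.4: reduced costs (34.6, 41.4), box minimizer x = (0.0, 0.0)
g(y_2) = b*y + (c1 - a1*y)*x1 + (c2 - a2*y)*x2 = 8*(-6.4) + 34.6*0.0 + 41.4*0.0 = -51.2 + 0.0 + 0.0 = -51.2


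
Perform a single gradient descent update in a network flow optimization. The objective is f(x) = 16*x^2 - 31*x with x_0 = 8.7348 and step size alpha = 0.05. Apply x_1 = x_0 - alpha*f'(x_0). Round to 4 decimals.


We compute the gradient at x_0 and apply the update.
f'(x) = 32*x - 31
f'(8.7348) = 32*8.7348 - 31 = 248.5136
x_1 = 8.7348 - 0.05*248.5136 = -3.6909


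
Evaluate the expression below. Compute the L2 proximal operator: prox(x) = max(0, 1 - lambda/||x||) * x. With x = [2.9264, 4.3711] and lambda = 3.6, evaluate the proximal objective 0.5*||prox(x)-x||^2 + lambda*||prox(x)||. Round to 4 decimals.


Step 1: Compute ||x||.
||x|| = 5.2603
Step 2: Compute scaling factor.
scale = max(0, 1 - 3.6/5.2603) = 0.3156
Step 3: prox(x) = [0.9236, 1.3796]
||prox(x)|| = 1.6603
Step 4: Proximal objective.
0.5*||prox-x||^2 = 6.48
lambda*||prox|| = 5.9771
Total = 12.4569


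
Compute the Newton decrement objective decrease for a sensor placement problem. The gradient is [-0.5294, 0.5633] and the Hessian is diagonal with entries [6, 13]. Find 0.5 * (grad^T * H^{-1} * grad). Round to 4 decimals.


Step 1: H is diagonal, so H^(-1) * g = [-0.0882, 0.0433].
Step 2: g^T H^(-1) g = sum_i g_i^2 / H_ii
  = (-0.5294)^2/6 + (0.5633)^2/13
  = 0.0467 + 0.0244 = 0.0711
Step 3: Objective decrease = 0.5 * g^T H^(-1) g = 0.0356


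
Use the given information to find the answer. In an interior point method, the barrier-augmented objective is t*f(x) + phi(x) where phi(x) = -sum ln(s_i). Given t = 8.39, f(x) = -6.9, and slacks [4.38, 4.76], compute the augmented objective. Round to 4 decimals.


Step 1: Compute log-barrier.
ln values: [1.477, 1.5602]
phi = -(1.477 + 1.5602) = -3.0373
Step 2: Compute augmented objective.
t*f(x) = 8.39*-6.9 = -57.891
Total = -57.891 - 3.0373 = -60.9283


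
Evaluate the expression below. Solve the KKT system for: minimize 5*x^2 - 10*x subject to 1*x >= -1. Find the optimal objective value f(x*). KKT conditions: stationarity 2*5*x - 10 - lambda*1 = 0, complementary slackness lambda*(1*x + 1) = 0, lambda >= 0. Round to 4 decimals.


Step 1: Try lambda = 0 (constraint inactive).
Stationarity: 2*5*x - 10 = 0
x* = 10/(2*5) = 1.0
Check constraint: 1*1.0 = 1.0 >= -1 -- satisfied.
Step 2: Compute optimal value.
f(x*) = 5*1.0^2 - 10*1.0 = -5.0


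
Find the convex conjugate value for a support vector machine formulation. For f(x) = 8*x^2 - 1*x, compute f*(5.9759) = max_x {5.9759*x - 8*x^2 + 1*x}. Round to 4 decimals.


f*(y) = sup_x {y*x - a*x^2 - b*x} = sup_x {(y-b)*x - a*x^2}
FOC: (y - b) - 2a*x = 0 => x* = (y - b)/(2a)
x* = (5.9759 + 1)/(2*8) = 0.436
f*(5.9759) = (y-b)^2/(4a) = (5.9759 + 1)^2/(4*8)
= 48.6632/32 = 1.5207


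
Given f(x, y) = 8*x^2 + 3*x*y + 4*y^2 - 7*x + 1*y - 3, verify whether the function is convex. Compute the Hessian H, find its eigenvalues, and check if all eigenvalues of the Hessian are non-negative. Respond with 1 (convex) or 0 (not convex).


The Hessian of f(x,y) = 8*x^2 + 3*x*y + 4*y^2 - 7*x + 1*y - 3 is:
H = [[16, 3], [3, 8]]
Trace = 16 + 8 = 24
Determinant = 16*8 - (3)^2 = 119
Discriminant = (24)^2 - 4*119 = 100.0
Eigenvalues: lambda_1 = 7.0, lambda_2 = 17.0
The function is convex.

1


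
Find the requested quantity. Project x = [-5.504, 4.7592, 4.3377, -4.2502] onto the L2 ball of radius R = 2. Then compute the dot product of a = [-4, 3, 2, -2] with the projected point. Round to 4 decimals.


Step 1: Compute ||x|| (intermediates to 6 decimals).
||x|| = sqrt((-5.504)^2 + 4.7592^2 + 4.3377^2 + (-4.2502)^2) = 9.477544
Step 2: Project.
Since ||x|| > R, scale = R/||x|| = 2/9.477544 = 0.211025, proj(x) = scale * x
proj(x) = [-1.161482, 1.00431, 0.915363, -0.896898]
Step 3: Dot product.
a^T * proj(x) = -4*(-1.161482) + 3*1.00431 + 2*0.915363 - 2*(-0.896898) = 11.2834


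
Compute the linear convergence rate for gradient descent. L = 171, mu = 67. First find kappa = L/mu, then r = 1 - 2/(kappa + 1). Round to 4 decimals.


Step 1: Compute the condition number.
kappa = L/mu = 171/67 = 2.5522
Step 2: Compute the convergence rate.
r = 1 - 2/(kappa + 1) = 1 - 2*mu/(L + mu) = (L - mu)/(L + mu) = 104/238 = 0.437


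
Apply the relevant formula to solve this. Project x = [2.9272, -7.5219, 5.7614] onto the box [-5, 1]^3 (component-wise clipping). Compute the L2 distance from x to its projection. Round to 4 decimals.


Project each component onto [-5, 1].
clip(2.9272) = 1.0, clip(-7.5219) = -5.0, clip(5.7614) = 1.0
Projection = [1.0, -5.0, 1.0]
Squared diffs: [3.7141, 6.36, 22.6709]
Distance = sqrt(32.745) = 5.7223


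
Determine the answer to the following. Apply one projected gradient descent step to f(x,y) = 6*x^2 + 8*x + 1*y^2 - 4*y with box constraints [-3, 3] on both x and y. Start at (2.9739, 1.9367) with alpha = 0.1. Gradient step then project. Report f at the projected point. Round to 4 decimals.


Step 1: Compute gradient at (2.9739, 1.9367).
grad_x = 2*6*2.9739 + 8 = 43.6868
grad_y = 2*1*1.9367 - 4 = -0.1266
Step 2: Gradient step.
x_raw = 2.9739 - 0.1*43.6868 = -1.3948
y_raw = 1.9367 - 0.1*-0.1266 = 1.9494
Step 3: Project onto [-3, 3].
x_proj = clip(-1.3948) = -1.3948
y_proj = clip(1.9494) = 1.9494
Step 4: Evaluate f.
f(-1.3948, 1.9494) = -3.4832


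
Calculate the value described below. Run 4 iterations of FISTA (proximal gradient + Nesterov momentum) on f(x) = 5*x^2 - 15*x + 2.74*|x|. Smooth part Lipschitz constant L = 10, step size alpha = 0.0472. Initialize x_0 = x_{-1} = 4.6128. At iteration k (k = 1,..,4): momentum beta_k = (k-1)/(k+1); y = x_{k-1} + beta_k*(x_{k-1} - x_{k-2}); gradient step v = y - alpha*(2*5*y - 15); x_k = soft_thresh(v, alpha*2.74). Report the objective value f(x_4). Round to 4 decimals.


FISTA on f(x) = 5*x^2 - 15*x + 2.74*|x|
L = 10, alpha = 0.0472
Iteration 1: beta = 0.0, y = 4.6128 + 0.0*(4.6128 - 4.6128) = 4.6128
  grad(y) = 31.128, v = y - alpha*grad = 3.1436
  prox(v) = soft_thresh(3.1436, 0.1293) = 3.0142
Iteration 2: beta = 0.3333, y = 3.0142 + 0.3333*(3.0142 - 4.6128) = 2.4814
  grad(y) = 9.8137, v = y - alpha*grad = 2.0182
  prox(v) = soft_thresh(2.0182, 0.1293) = 1.8888
Iteration 3: beta = 0.5, y = 1.8888 + 0.5*(1.8888 - 3.0142) = 1.3261
  grad(y) = -1.7386, v = y - alpha*grad = 1.4082
  prox(v) = soft_thresh(1.4082, 0.1293) = 1.2789
Iteration 4: beta = 0.6, y = 1.2789 + 0.6*(1.2789 - 1.8888) = 0.9129
  grad(y) = -5.871, v = y - alpha*grad = 1.19
  prox(v) = soft_thresh(1.19, 0.1293) = 1.0607
f(x_4) = 5*1.0607^2 - 15*1.0607 + 2.74*|1.0607| = -7.3787


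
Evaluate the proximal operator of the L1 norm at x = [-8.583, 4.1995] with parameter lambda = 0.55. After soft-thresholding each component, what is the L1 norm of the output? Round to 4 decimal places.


Soft-thresholding with lambda = 0.55:
prox(-8.583) = sign(-8.583)*max(|-8.583| - 0.55, 0) = -8.033
prox(4.1995) = sign(4.1995)*max(|4.1995| - 0.55, 0) = 3.6495
prox(x) = [-8.033, 3.6495]
||prox(x)||_1 = 8.033 + 3.6495 = 11.6825


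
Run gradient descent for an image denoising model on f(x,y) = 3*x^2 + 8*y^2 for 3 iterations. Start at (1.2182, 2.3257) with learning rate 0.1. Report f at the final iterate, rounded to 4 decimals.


Gradient descent on f(x,y) = 3*x^2 + 8*y^2.
Starting point: (1.2182, 2.3257), alpha = 0.1
Step 1: grad_x = 2*3*1.2182 = 7.3092, grad_y = 2*8*2.3257 = 37.2112
  x_1 = 1.2182 - 0.1*7.3092 = 0.4873
  y_1 = 2.3257 - 0.1*37.2112 = -1.3954
Step 2: grad_x = 2*3*0.4873 = 2.9237, grad_y = 2*8*-1.3954 = -22.3267
  x_2 = 0.4873 - 0.1*2.9237 = 0.1949
  y_2 = -1.3954 - 0.1*-22.3267 = 0.8373
Step 3: grad_x = 2*3*0.1949 = 1.1695, grad_y = 2*8*0.8373 = 13.396
  x_3 = 0.1949 - 0.1*1.1695 = 0.078
  y_3 = 0.8373 - 0.1*13.396 = -0.5024
f(0.078, -0.5024) = 3*0.078^2 + 8*(-0.5024)^2 = 2.0371


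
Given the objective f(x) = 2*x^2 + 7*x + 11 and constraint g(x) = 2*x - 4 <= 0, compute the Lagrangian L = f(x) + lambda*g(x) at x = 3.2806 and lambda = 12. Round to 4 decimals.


Step 1: Evaluate f(x).
f(3.2806) = 2*3.2806^2 + 7*3.2806 + 11 = 55.4889
Step 2: Evaluate g(x).
g(3.2806) = 2*3.2806 - 4 = 2.5612
Step 3: Compute Lagrangian.
L = 55.4889 + 12*2.5612 = 86.2233


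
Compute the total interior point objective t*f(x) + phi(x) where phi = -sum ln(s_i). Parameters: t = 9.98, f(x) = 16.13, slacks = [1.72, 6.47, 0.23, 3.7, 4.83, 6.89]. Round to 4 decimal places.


Step 1: Compute log-barrier.
ln values: [0.5423, 1.8672, -1.4697, 1.3083, 1.5748, 1.9301]
phi = -(0.5423 + 1.8672 - 1.4697 + 1.3083 + 1.5748 + 1.9301) = -5.7531
Step 2: Compute augmented objective.
t*f(x) = 9.98*16.13 = 160.9774
Total = 160.9774 - 5.7531 = 155.2243


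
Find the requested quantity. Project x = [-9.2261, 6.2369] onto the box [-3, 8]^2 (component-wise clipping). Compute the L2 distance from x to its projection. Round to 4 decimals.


Project each component onto [-3, 8].
clip(-9.2261) = -3.0, clip(6.2369) = 6.2369
Projection = [-3.0, 6.2369]
Squared diffs: [38.7643, 0.0]
Distance = sqrt(38.7643) = 6.2261


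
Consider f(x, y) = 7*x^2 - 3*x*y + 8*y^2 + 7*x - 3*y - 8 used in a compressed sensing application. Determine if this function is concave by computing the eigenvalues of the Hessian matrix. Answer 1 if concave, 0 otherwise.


The Hessian of f(x,y) = 7*x^2 - 3*x*y + 8*y^2 + 7*x - 3*y - 8 is:
H = [[14, -3], [-3, 16]]
Trace = 14 + 16 = 30
Determinant = 14*16 - (-3)^2 = 215
Discriminant = (30)^2 - 4*215 = 40.0
Eigenvalues: lambda_1 = 11.8377, lambda_2 = 18.1623
The function is not concave.

0


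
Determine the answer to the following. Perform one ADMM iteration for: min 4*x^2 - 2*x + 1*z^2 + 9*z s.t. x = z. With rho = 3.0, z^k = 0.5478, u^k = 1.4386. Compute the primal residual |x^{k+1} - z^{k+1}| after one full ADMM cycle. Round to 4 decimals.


ADMM iteration with rho = 3.0, z^k = 0.5478, u^k = 1.4386
Step 1: x-update.
Minimize 4*x^2 - 2*x + (3.0/2)*(x - 0.5478 + 1.4386)^2
FOC: (2*4 + 3.0)*x = 2 + 3.0*(0.5478 - 1.4386)
x^{k+1} = -0.0611
Step 2: z-update.
Minimize 1*z^2 + 9*z + (3.0/2)*(-0.0611 - z + 1.4386)^2
FOC: (2*1 + 3.0)*z = -9 + 3.0*(-0.0611 + 1.4386)
z^{k+1} = -0.9735
Step 3: u-update.
u^{k+1} = 1.4386 - 0.0611 + 0.9735 = 2.351
Step 4: Primal residual = |-0.0611 + 0.9735| = 0.9124


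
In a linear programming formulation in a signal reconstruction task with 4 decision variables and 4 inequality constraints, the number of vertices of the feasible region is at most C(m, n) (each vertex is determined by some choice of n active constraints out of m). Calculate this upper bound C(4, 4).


Each vertex corresponds to some choice of n active constraints out of m, so the number of vertices is at most C(m, n) = m! / (n!(m-n)!).
m = 4, n = 4
Numerator: 4 * 3 * 2 * 1
Denominator: 4! = 24
C(4, 4) = 1


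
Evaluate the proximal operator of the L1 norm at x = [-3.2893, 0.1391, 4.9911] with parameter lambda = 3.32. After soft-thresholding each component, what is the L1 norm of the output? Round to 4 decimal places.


Soft-thresholding with lambda = 3.32:
prox(-3.2893) = sign(-3.2893)*max(|-3.2893| - 3.32, 0) = 0.0
prox(0.1391) = sign(0.1391)*max(|0.1391| - 3.32, 0) = 0.0
prox(4.9911) = sign(4.9911)*max(|4.9911| - 3.32, 0) = 1.6711
prox(x) = [0.0, 0.0, 1.6711]
||prox(x)||_1 = 0.0 + 0.0 + 1.6711 = 1.6711


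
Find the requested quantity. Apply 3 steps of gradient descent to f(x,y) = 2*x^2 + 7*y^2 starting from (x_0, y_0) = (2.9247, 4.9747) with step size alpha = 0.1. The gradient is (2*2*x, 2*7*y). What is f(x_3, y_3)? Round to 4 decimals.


Gradient descent on f(x,y) = 2*x^2 + 7*y^2.
Starting point: (2.9247, 4.9747), alpha = 0.1
Step 1: grad_x = 2*2*2.9247 = 11.6988, grad_y = 2*7*4.9747 = 69.6458
  x_1 = 2.9247 - 0.1*11.6988 = 1.7548
  y_1 = 4.9747 - 0.1*69.6458 = -1.9899
Step 2: grad_x = 2*2*1.7548 = 7.0193, grad_y = 2*7*-1.9899 = -27.8583
  x_2 = 1.7548 - 0.1*7.0193 = 1.0529
  y_2 = -1.9899 - 0.1*-27.8583 = 0.796
Step 3: grad_x = 2*2*1.0529 = 4.2116, grad_y = 2*7*0.796 = 11.1433
  x_3 = 1.0529 - 0.1*4.2116 = 0.6317
  y_3 = 0.796 - 0.1*11.1433 = -0.3184
f(0.6317, -0.3184) = 2*0.6317^2 + 7*(-0.3184)^2 = 1.5077


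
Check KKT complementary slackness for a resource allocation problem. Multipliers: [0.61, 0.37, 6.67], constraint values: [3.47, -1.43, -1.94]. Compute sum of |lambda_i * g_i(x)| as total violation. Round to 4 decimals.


KKT complementary slackness check:
lambda_1 * g_1 = 0.61 * 3.47 = 2.1167
lambda_2 * g_2 = 0.37 * -1.43 = -0.5291
lambda_3 * g_3 = 6.67 * -1.94 = -12.9398
Total violation = 2.1167 + 0.5291 + 12.9398 = 15.5856


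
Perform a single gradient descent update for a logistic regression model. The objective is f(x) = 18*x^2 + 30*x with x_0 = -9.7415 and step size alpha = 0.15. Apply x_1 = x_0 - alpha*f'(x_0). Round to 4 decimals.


We compute the gradient at x_0 and apply the update.
f'(x) = 36*x + 30
f'(-9.7415) = 36*-9.7415 + 30 = -320.694
x_1 = -9.7415 - 0.15*-320.694 = 38.3626


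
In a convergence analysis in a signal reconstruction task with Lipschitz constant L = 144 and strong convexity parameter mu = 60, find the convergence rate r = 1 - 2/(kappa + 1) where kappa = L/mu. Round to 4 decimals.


Step 1: Compute the condition number.
kappa = L/mu = 144/60 = 2.4
Step 2: Compute the convergence rate.
r = 1 - 2/(kappa + 1) = 1 - 2*mu/(L + mu) = (L - mu)/(L + mu) = 84/204 = 0.4118


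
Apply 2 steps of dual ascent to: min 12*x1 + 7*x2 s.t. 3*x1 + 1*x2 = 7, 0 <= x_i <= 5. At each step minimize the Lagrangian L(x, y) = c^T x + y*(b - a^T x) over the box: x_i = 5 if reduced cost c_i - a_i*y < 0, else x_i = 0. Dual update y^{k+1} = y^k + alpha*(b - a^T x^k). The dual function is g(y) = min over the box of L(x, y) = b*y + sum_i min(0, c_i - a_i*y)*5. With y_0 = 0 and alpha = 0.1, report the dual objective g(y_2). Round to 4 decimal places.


Dual ascent for LP: min 12*x1 + 7*x2, 3*x1 + 1*x2 = 7, 0 <= x_i <= 5
Step 1: y^k = 0.0, reduced costs: (12.0, 7.0)
  x^k = (0.0, 0.0), subgradient = b - a^T x = 7.0
  y^{k+1} = 0.0 + 0.1*7.0 = 0.7
Step 2: y^k = 0.7, reduced costs: (9.9, 6.3)
  x^k = (0.0, 0.0), subgradient = b - a^T x = 7.0
  y^{k+1} = 0.7 + 0.1*7.0 = 1.4
Dual objective at y_2 = 1.4: reduced costs (7.8, 5.6), box minimizer x = (0.0, 0.0)
g(y_2) = b*y + (c1 - a1*y)*x1 + (c2 - a2*y)*x2 = 7*1.4 + 7.8*0.0 + 5.6*0.0 = 9.8 + 0.0 + 0.0 = 9.8


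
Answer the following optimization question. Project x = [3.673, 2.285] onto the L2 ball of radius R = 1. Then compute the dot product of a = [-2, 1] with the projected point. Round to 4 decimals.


Step 1: Compute ||x|| (intermediates to 6 decimals).
||x|| = sqrt(3.673^2 + 2.285^2) = 4.325755
Step 2: Project.
Since ||x|| > R, scale = R/||x|| = 1/4.325755 = 0.231174, proj(x) = scale * x
proj(x) = [0.849102, 0.528233]
Step 3: Dot product.
a^T * proj(x) = -2*0.849102 + 1*0.528233 = -1.17


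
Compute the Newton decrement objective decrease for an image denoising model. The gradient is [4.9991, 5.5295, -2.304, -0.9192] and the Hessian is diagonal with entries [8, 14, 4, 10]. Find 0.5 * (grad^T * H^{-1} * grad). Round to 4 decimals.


Step 1: H is diagonal, so H^(-1) * g = [0.6249, 0.395, -0.576, -0.0919].
Step 2: g^T H^(-1) g = sum_i g_i^2 / H_ii
  = (4.9991)^2/8 + (5.5295)^2/14 + (-2.304)^2/4 + (-0.9192)^2/10
  = 3.1239 + 2.184 + 1.3271 + 0.0845 = 6.7194
Step 3: Objective decrease = 0.5 * g^T H^(-1) g = 3.3597


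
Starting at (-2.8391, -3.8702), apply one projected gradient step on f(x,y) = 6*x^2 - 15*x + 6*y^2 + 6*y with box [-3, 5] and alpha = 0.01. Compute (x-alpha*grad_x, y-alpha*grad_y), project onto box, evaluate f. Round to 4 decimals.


Step 1: Compute gradient at (-2.8391, -3.8702).
grad_x = 2*6*-2.8391 - 15 = -49.0692
grad_y = 2*6*-3.8702 + 6 = -40.4424
Step 2: Gradient step.
x_raw = -2.8391 - 0.01*-49.0692 = -2.3484
y_raw = -3.8702 - 0.01*-40.4424 = -3.4658
Step 3: Project onto [-3, 5].
x_proj = clip(-2.3484) = -2.3484
y_proj = clip(-3.4658) = -3.0
Step 4: Evaluate f.
f(-2.3484, -3.0) = 104.3162


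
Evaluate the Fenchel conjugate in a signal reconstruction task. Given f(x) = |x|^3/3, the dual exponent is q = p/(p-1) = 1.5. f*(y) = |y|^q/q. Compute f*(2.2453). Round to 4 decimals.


The conjugate exponent q satisfies 1/p + 1/q = 1.
p = 3, so q = 3/(3 - 1) = 1.5
|y|^q = 2.2453^1.5 = 3.3644
f*(2.2453) = 3.3644 / 1.5 = 2.243


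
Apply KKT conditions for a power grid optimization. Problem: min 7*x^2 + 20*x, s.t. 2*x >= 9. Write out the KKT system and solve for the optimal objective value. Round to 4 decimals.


Step 1: Try lambda = 0 (constraint inactive).
x_unc = -20/(2*7) = -1.4286
Check: 2*-1.4286 = -2.8572 < 9 -- violated!
Step 2: Constraint must be active: 2*x = 9
x* = 9/2 = 4.5
lambda = (2*7*4.5 + 20)/2 = 41.5
Step 3: Compute optimal value.
f(x*) = 7*4.5^2 + 20*4.5 = 231.75


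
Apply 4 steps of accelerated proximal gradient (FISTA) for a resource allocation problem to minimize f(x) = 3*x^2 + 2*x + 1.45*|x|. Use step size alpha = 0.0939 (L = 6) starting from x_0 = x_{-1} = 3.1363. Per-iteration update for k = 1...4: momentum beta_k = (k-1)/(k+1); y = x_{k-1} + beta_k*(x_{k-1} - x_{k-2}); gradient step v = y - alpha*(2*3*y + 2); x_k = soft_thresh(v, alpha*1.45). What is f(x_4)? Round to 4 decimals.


FISTA on f(x) = 3*x^2 + 2*x + 1.45*|x|
L = 6, alpha = 0.0939
Iteration 1: beta = 0.0, y = 3.1363 + 0.0*(3.1363 - 3.1363) = 3.1363
  grad(y) = 20.8178, v = y - alpha*grad = 1.1815
  prox(v) = soft_thresh(1.1815, 0.1362) = 1.0454
Iteration 2: beta = 0.3333, y = 1.0454 + 0.3333*(1.0454 - 3.1363) = 0.3484
  grad(y) = 4.0902, v = y - alpha*grad = -0.0357
  prox(v) = soft_thresh(-0.0357, 0.1362) = 0.0
Iteration 3: beta = 0.5, y = 0.0 + 0.5*(0.0 - 1.0454) = -0.5227
  grad(y) = -1.1361, v = y - alpha*grad = -0.416
  prox(v) = soft_thresh(-0.416, 0.1362) = -0.2798
Iteration 4: beta = 0.6, y = -0.2798 + 0.6*(-0.2798 - 0.0) = -0.4478
  grad(y) = -0.6865, v = y - alpha*grad = -0.3833
  prox(v) = soft_thresh(-0.3833, 0.1362) = -0.2471
f(x_4) = 3*(-0.2471)^2 + 2*(-0.2471) + 1.45*|-0.2471| = 0.0473


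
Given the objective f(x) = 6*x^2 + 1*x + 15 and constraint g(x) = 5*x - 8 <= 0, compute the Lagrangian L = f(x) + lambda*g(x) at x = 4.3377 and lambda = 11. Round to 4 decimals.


Step 1: Evaluate f(x).
f(4.3377) = 6*4.3377^2 + 1*4.3377 + 15 = 132.2315
Step 2: Evaluate g(x).
g(4.3377) = 5*4.3377 - 8 = 13.6885
Step 3: Compute Lagrangian.
L = 132.2315 + 11*13.6885 = 282.805


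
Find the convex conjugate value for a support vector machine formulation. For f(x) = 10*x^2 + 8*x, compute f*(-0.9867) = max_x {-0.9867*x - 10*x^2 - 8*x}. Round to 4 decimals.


f*(y) = sup_x {y*x - a*x^2 - b*x} = sup_x {(y-b)*x - a*x^2}
FOC: (y - b) - 2a*x = 0 => x* = (y - b)/(2a)
x* = (-0.9867 - 8)/(2*10) = -0.4493
f*(-0.9867) = (y-b)^2/(4a) = (-0.9867 - 8)^2/(4*10)
= 80.7608/40 = 2.019


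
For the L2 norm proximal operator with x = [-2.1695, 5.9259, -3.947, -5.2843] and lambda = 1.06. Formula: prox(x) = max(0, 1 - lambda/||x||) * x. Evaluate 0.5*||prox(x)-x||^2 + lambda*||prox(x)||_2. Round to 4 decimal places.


Step 1: Compute ||x||.
||x|| = 9.1283
Step 2: Compute scaling factor.
scale = max(0, 1 - 1.06/9.1283) = 0.8839
Step 3: prox(x) = [-1.9176, 5.2378, -3.4887, -4.6707]
||prox(x)|| = 8.0683
Step 4: Proximal objective.
0.5*||prox-x||^2 = 0.5618
lambda*||prox|| = 8.5524
Total = 9.1142


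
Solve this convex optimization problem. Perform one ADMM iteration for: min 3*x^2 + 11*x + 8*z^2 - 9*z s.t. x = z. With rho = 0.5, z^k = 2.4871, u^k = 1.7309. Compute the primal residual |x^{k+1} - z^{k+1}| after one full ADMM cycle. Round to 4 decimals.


ADMM iteration with rho = 0.5, z^k = 2.4871, u^k = 1.7309
Step 1: x-update.
Minimize 3*x^2 + 11*x + (0.5/2)*(x - 2.4871 + 1.7309)^2
FOC: (2*3 + 0.5)*x = -11 + 0.5*(2.4871 - 1.7309)
x^{k+1} = -1.6341
Step 2: z-update.
Minimize 8*z^2 - 9*z + (0.5/2)*(-1.6341 - z + 1.7309)^2
FOC: (2*8 + 0.5)*z = 9 + 0.5*(-1.6341 + 1.7309)
z^{k+1} = 0.5484
Step 3: u-update.
u^{k+1} = 1.7309 - 1.6341 - 0.5484 = -0.4516
Step 4: Primal residual = |-1.6341 - 0.5484| = 2.1825


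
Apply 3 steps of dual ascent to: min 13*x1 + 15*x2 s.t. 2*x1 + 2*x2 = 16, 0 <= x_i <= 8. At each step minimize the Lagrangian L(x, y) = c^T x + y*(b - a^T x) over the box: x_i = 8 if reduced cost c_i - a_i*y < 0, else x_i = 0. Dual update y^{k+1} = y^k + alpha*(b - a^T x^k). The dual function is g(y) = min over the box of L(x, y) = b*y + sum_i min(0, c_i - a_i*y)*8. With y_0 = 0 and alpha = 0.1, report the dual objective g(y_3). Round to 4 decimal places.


Dual ascent for LP: min 13*x1 + 15*x2, 2*x1 + 2*x2 = 16, 0 <= x_i <= 8
Step 1: y^k = 0.0, reduced costs: (13.0, 15.0)
  x^k = (0.0, 0.0), subgradient = b - a^T x = 16.0
  y^{k+1} = 0.0 + 0.1*16.0 = 1.6
Step 2: y^k = 1.6, reduced costs: (9.8, 11.8)
  x^k = (0.0, 0.0), subgradient = b - a^T x = 16.0
  y^{k+1} = 1.6 + 0.1*16.0 = 3.2
Step 3: y^k = 3.2, reduced costs: (6.6, 8.6)
  x^k = (0.0, 0.0), subgradient = b - a^T x = 16.0
  y^{k+1} = 3.2 + 0.1*16.0 = 4.8
Dual objective at y_3 = 4.8: reduced costs (3.4, 5.4), box minimizer x = (0.0, 0.0)
g(y_3) = b*y + (c1 - a1*y)*x1 + (c2 - a2*y)*x2 = 16*4.8 + 3.4*0.0 + 5.4*0.0 = 76.8 + 0.0 + 0.0 = 76.8


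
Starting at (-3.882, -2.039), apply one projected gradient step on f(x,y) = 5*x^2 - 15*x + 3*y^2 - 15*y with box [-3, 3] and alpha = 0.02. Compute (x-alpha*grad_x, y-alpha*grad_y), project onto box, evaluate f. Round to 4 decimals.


Step 1: Compute gradient at (-3.882, -2.039).
grad_x = 2*5*-3.882 - 15 = -53.82
grad_y = 2*3*-2.039 - 15 = -27.234
Step 2: Gradient step.
x_raw = -3.882 - 0.02*-53.82 = -2.8056
y_raw = -2.039 - 0.02*-27.234 = -1.4943
Step 3: Project onto [-3, 3].
x_proj = clip(-2.8056) = -2.8056
y_proj = clip(-1.4943) = -1.4943
Step 4: Evaluate f.
f(-2.8056, -1.4943) = 110.5547
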